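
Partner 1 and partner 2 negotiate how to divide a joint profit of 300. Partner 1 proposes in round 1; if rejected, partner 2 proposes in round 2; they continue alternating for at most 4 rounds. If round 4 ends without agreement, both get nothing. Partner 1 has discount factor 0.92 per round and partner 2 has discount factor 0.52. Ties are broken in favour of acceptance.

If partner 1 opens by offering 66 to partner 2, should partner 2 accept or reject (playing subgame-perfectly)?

Reject

Round 4 (partner 2 proposes): rejection yields 0 for partner 1; partner 2 offers 0 and keeps 300.
Round 3 (partner 1 proposes): partner 2 can get 300 next round, worth 0.52 × 300 = 156 now. Partner 1 offers 156 and keeps 300 − 156 = 144.
Round 2 (partner 2 proposes): partner 1 can get 144 next round, worth 0.92 × 144 = 132.48 now. Partner 2 offers 132.48 and keeps 300 − 132.48 = 167.52.
So by rejecting in round 1, partner 2 gets 167.52 next round, worth 0.52 × 167.52 = 87.1104 now.
Offer 66 < 87.1104, so partner 2 rejects.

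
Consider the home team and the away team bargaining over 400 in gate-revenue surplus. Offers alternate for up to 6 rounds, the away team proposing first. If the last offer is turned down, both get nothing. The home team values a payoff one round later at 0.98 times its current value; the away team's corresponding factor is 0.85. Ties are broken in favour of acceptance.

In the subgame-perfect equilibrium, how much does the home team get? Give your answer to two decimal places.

379.78

Work backward from the last round.
Round 6 (the home team proposes): the away team will accept anything ≥ 0, so the home team offers 0 and keeps 400.
Round 5 (the away team proposes): the home team can get 400 next round, worth 0.98 × 400 = 392 now; the away team offers that and keeps 8.
Round 4 (the home team proposes): the away team can get 8 next round, worth 0.85 × 8 = 6.8 now. The home team offers 6.8 and keeps 400 − 6.8 = 393.2.
Round 3 (the away team proposes): the home team can get 393.2 next round, worth 0.98 × 393.2 = 385.336 now, so the away team offers 385.336, keeping 14.664.
Round 2 (the home team proposes): the away team can get 14.664 next round, worth 0.85 × 14.664 = 12.4644 now; the home team offers that and keeps 387.5356.
Round 1 (the away team proposes): the home team can get 387.5356 next round, worth 0.98 × 387.5356 = 379.784888 now; the away team offers that and keeps 20.215112.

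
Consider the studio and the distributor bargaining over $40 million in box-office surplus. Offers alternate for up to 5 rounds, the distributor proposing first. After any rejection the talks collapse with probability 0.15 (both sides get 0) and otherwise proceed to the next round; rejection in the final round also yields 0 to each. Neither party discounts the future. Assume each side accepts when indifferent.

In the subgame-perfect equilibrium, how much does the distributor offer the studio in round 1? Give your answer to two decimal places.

8.78

By backward induction:
Round 5 (the distributor proposes): rejection yields 0 for the studio; the distributor offers 0 and keeps 40.
Round 4 (the studio proposes): rejecting gives the distributor an expected 0.85 × 40 = 34. The studio offers 34 and keeps 40 − 34 = 6.
Round 3 (the distributor proposes): rejecting gives the studio an expected 0.85 × 6 = 5.1, so the distributor offers 5.1, keeping 34.9.
Round 2 (the studio proposes): rejecting gives the distributor an expected 0.85 × 34.9 = 29.665, so the studio offers 29.665, keeping 10.335.
Round 1 (the distributor proposes): rejecting gives the studio an expected 0.85 × 10.335 = 8.78475. The distributor offers 8.78475 and keeps 40 − 8.78475 = 31.21525.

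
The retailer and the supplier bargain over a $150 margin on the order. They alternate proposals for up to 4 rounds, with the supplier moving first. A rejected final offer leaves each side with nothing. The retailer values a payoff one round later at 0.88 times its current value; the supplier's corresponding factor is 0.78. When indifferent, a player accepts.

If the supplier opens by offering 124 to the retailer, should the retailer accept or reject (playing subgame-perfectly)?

Accept

Work out the retailer's continuation value if the offer is rejected.
Round 4 (the retailer proposes): the supplier will accept anything ≥ 0, so the retailer offers 0 and keeps 150.
Round 3 (the supplier proposes): the retailer can get 150 next round, worth 0.88 × 150 = 132 now; the supplier offers that and keeps 18.
Round 2 (the retailer proposes): the supplier can get 18 next round, worth 0.78 × 18 = 14.04 now. The retailer offers 14.04 and keeps 150 − 14.04 = 135.96.
So by rejecting in round 1, the retailer gets 135.96 next round, worth 0.88 × 135.96 = 119.6448 now.
Offer 124 ≥ 119.6448, so the retailer accepts.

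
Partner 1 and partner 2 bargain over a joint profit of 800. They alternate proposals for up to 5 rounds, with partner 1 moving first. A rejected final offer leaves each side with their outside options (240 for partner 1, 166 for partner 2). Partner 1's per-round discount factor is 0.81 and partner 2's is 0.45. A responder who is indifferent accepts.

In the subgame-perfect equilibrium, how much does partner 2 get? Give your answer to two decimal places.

Round 5 (partner 1 proposes): partner 2 gets 166 if talks fail, so partner 1 offers 166 and keeps 634.
Round 4 (partner 2 proposes): partner 1 can get 634 next round, worth 0.81 × 634 = 513.54 now, so partner 2 offers 513.54, keeping 286.46.
Round 3 (partner 1 proposes): partner 2 can get 286.46 next round, worth 0.45 × 286.46 = 128.907 now; partner 1 offers that and keeps 671.093.
Round 2 (partner 2 proposes): partner 1 can get 671.093 next round, worth 0.81 × 671.093 = 543.58533 now, so partner 2 offers 543.58533, keeping 256.41467.
Round 1 (partner 1 proposes): partner 2 can get 256.41467 next round, worth 0.45 × 256.41467 = 115.3866015 now. Partner 1 offers 115.3866015 and keeps 800 − 115.3866015 = 684.6133985.

115.39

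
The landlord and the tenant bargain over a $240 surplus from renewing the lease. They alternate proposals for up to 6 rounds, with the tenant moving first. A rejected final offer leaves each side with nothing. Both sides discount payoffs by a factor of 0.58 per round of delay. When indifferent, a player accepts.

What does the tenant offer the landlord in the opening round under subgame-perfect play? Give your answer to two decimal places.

Round 6 (the landlord proposes): the tenant will accept anything ≥ 0, so the landlord offers 0 and keeps 240.
Round 5 (the tenant proposes): the landlord can get 240 next round, worth 0.58 × 240 = 139.2 now, so the tenant offers 139.2, keeping 100.8.
Round 4 (the landlord proposes): the tenant can get 100.8 next round, worth 0.58 × 100.8 = 58.464 now. The landlord offers 58.464 and keeps 240 − 58.464 = 181.536.
Round 3 (the tenant proposes): the landlord can get 181.536 next round, worth 0.58 × 181.536 = 105.29088 now; the tenant offers that and keeps 134.70912.
Round 2 (the landlord proposes): the tenant can get 134.70912 next round, worth 0.58 × 134.70912 = 78.1312896 now, so the landlord offers 78.1312896, keeping 161.8687104.
Round 1 (the tenant proposes): the landlord can get 161.8687104 next round, worth 0.58 × 161.8687104 = 93.883852032 now. The tenant offers 93.883852032 and keeps 240 − 93.883852032 = 146.116147968.

93.88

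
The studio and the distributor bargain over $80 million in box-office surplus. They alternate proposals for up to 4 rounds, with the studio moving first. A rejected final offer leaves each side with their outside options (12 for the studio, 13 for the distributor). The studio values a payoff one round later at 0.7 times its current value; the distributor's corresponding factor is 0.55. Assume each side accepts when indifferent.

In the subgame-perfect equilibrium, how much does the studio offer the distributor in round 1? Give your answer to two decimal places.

27.60

Round 4 (the distributor proposes): the studio gets 12 if talks fail, so the distributor offers 12 and keeps 68.
Round 3 (the studio proposes): the distributor can get 68 next round, worth 0.55 × 68 = 37.4 now; the studio offers that and keeps 42.6.
Round 2 (the distributor proposes): the studio can get 42.6 next round, worth 0.7 × 42.6 = 29.82 now; the distributor offers that and keeps 50.18.
Round 1 (the studio proposes): the distributor can get 50.18 next round, worth 0.55 × 50.18 = 27.599 now; the studio offers that and keeps 52.401.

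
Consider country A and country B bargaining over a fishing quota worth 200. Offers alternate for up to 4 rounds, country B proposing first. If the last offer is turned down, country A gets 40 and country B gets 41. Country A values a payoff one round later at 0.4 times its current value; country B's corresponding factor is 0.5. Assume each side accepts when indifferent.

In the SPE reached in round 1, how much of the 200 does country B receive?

Round 4 (country A proposes): country B gets 41 if talks fail, so country A offers 41 and keeps 159.
Round 3 (country B proposes): country A can get 159 next round, worth 0.4 × 159 = 63.6 now; country B offers that and keeps 136.4.
Round 2 (country A proposes): country B can get 136.4 next round, worth 0.5 × 136.4 = 68.2 now; country A offers that and keeps 131.8.
Round 1 (country B proposes): country A can get 131.8 next round, worth 0.4 × 131.8 = 52.72 now. Country B offers 52.72 and keeps 200 − 52.72 = 147.28.

147.28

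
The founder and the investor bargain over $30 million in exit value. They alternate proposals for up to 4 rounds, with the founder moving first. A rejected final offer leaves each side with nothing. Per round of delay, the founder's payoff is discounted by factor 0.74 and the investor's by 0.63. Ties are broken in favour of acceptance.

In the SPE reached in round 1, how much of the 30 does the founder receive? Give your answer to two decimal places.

By backward induction:
Round 4 (the investor proposes): rejection yields 0 for the founder; the investor offers 0 and keeps 30.
Round 3 (the founder proposes): the investor can get 30 next round, worth 0.63 × 30 = 18.9 now. The founder offers 18.9 and keeps 30 − 18.9 = 11.1.
Round 2 (the investor proposes): the founder can get 11.1 next round, worth 0.74 × 11.1 = 8.214 now; the investor offers that and keeps 21.786.
Round 1 (the founder proposes): the investor can get 21.786 next round, worth 0.63 × 21.786 = 13.72518 now. The founder offers 13.72518 and keeps 30 − 13.72518 = 16.27482.

16.27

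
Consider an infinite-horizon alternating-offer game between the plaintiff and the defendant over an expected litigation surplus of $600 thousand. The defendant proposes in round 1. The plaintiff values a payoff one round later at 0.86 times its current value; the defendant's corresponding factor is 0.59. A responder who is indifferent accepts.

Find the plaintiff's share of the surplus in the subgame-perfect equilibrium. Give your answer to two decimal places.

In a stationary SPE each proposer offers the other exactly their discounted continuation value.
If the defendant keeps x when proposing and the plaintiff keeps y when proposing, then x = 600 − 0.86y and y = 600 − 0.59x.
Solving: x = 600(1 − 0.86) / (1 − 0.59·0.86) = 84 / 0.4926 ≈ 170.5238.
The plaintiff gets 600 − 170.5238 ≈ 429.4762.

429.48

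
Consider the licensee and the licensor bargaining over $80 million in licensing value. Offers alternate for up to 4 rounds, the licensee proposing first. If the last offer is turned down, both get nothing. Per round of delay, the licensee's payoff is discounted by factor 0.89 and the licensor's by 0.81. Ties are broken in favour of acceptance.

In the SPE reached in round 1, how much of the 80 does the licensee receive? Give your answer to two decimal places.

26.16

Round 4 (the licensor proposes): the licensee will accept anything ≥ 0, so the licensor offers 0 and keeps 80.
Round 3 (the licensee proposes): the licensor can get 80 next round, worth 0.81 × 80 = 64.8 now; the licensee offers that and keeps 15.2.
Round 2 (the licensor proposes): the licensee can get 15.2 next round, worth 0.89 × 15.2 = 13.528 now. The licensor offers 13.528 and keeps 80 − 13.528 = 66.472.
Round 1 (the licensee proposes): the licensor can get 66.472 next round, worth 0.81 × 66.472 = 53.84232 now. The licensee offers 53.84232 and keeps 80 − 53.84232 = 26.15768.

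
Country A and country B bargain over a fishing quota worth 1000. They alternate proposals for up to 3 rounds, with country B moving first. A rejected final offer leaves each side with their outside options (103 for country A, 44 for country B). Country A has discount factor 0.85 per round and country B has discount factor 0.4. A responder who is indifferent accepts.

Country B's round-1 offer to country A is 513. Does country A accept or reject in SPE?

Round 3 (country B proposes): country A gets 103 if talks fail, so country B offers 103 and keeps 897.
Round 2 (country A proposes): country B can get 897 next round, worth 0.4 × 897 = 358.8 now; country A offers that and keeps 641.2.
So by rejecting in round 1, country A gets 641.2 next round, worth 0.85 × 641.2 = 545.02 now.
Offer 513 < 545.02, so country A rejects.

Reject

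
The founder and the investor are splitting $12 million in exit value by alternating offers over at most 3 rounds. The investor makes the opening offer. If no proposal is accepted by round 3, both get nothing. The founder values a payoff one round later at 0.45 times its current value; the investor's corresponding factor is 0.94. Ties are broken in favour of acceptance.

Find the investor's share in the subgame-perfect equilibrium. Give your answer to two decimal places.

11.68

Round 3 (the investor proposes): the founder will accept anything ≥ 0, so the investor offers 0 and keeps 12.
Round 2 (the founder proposes): the investor can get 12 next round, worth 0.94 × 12 = 11.28 now, so the founder offers 11.28, keeping 0.72.
Round 1 (the investor proposes): the founder can get 0.72 next round, worth 0.45 × 0.72 = 0.324 now, so the investor offers 0.324, keeping 11.676.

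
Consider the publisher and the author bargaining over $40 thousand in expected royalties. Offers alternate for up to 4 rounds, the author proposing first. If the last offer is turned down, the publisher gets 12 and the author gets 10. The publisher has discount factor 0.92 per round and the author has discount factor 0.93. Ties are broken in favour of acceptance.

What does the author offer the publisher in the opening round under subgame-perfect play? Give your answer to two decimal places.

Round 4 (the publisher proposes): the author gets 10 if talks fail, so the publisher offers 10 and keeps 30.
Round 3 (the author proposes): the publisher can get 30 next round, worth 0.92 × 30 = 27.6 now; the author offers that and keeps 12.4.
Round 2 (the publisher proposes): the author can get 12.4 next round, worth 0.93 × 12.4 = 11.532 now; the publisher offers that and keeps 28.468.
Round 1 (the author proposes): the publisher can get 28.468 next round, worth 0.92 × 28.468 = 26.19056 now. The author offers 26.19056 and keeps 40 − 26.19056 = 13.80944.

26.19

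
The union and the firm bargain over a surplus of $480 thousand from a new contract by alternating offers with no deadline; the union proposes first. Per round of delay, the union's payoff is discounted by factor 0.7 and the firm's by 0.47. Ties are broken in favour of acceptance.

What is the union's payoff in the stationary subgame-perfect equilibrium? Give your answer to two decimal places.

In a stationary SPE each proposer offers the other exactly their discounted continuation value.
If the union keeps x when proposing and the firm keeps y when proposing, then x = 480 − 0.47y and y = 480 − 0.7x.
Solving: x = 480(1 − 0.47) / (1 − 0.7·0.47) = 254.4 / 0.671 ≈ 379.1356.
The firm gets 480 − 379.1356 ≈ 100.8644.

379.14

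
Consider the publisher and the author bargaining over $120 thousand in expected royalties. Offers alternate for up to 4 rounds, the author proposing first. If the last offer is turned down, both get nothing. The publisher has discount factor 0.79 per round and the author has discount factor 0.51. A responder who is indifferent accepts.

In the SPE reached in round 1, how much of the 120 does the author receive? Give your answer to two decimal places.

Solve by backward induction from round 4.
Round 4 (the publisher proposes): rejection yields 0 for the author; the publisher offers 0 and keeps 120.
Round 3 (the author proposes): the publisher can get 120 next round, worth 0.79 × 120 = 94.8 now. The author offers 94.8 and keeps 120 − 94.8 = 25.2.
Round 2 (the publisher proposes): the author can get 25.2 next round, worth 0.51 × 25.2 = 12.852 now; the publisher offers that and keeps 107.148.
Round 1 (the author proposes): the publisher can get 107.148 next round, worth 0.79 × 107.148 = 84.64692 now, so the author offers 84.64692, keeping 35.35308.

35.35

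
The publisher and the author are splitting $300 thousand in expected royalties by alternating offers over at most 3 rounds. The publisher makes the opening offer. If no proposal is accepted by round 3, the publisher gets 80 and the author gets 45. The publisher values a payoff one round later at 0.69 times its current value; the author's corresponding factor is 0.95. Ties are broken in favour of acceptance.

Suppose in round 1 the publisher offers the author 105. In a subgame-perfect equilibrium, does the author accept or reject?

Round 3 (the publisher proposes): the author gets 45 if talks fail, so the publisher offers 45 and keeps 255.
Round 2 (the author proposes): the publisher can get 255 next round, worth 0.69 × 255 = 175.95 now, so the author offers 175.95, keeping 124.05.
So by rejecting in round 1, the author gets 124.05 next round, worth 0.95 × 124.05 = 117.8475 now.
Offer 105 < 117.8475, so the author rejects.

Reject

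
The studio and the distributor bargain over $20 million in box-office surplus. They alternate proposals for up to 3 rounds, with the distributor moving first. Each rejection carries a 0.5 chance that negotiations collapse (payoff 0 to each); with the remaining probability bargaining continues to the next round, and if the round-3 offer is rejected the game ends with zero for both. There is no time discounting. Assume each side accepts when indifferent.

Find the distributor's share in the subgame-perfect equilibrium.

By backward induction:
Round 3 (the distributor proposes): the studio will accept anything ≥ 0, so the distributor offers 0 and keeps 20.
Round 2 (the studio proposes): rejecting gives the distributor an expected 0.5 × 20 = 10, so the studio offers 10, keeping 10.
Round 1 (the distributor proposes): rejecting gives the studio an expected 0.5 × 10 = 5; the distributor offers that and keeps 15.

15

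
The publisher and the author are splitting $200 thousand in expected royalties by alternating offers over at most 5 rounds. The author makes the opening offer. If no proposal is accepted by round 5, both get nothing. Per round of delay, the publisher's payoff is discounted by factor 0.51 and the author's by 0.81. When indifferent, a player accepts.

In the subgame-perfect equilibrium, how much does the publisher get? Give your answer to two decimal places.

Solve by backward induction from round 5.
Round 5 (the author proposes): the publisher will accept anything ≥ 0, so the author offers 0 and keeps 200.
Round 4 (the publisher proposes): the author can get 200 next round, worth 0.81 × 200 = 162 now. The publisher offers 162 and keeps 200 − 162 = 38.
Round 3 (the author proposes): the publisher can get 38 next round, worth 0.51 × 38 = 19.38 now, so the author offers 19.38, keeping 180.62.
Round 2 (the publisher proposes): the author can get 180.62 next round, worth 0.81 × 180.62 = 146.3022 now. The publisher offers 146.3022 and keeps 200 − 146.3022 = 53.6978.
Round 1 (the author proposes): the publisher can get 53.6978 next round, worth 0.51 × 53.6978 = 27.385878 now, so the author offers 27.385878, keeping 172.614122.

27.39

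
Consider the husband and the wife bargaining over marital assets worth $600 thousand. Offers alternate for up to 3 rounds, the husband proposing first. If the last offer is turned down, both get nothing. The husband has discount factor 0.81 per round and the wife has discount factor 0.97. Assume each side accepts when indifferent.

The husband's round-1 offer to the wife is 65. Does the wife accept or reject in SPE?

Round 3 (the husband proposes): rejection yields 0 for the wife; the husband offers 0 and keeps 600.
Round 2 (the wife proposes): the husband can get 600 next round, worth 0.81 × 600 = 486 now; the wife offers that and keeps 114.
So by rejecting in round 1, the wife gets 114 next round, worth 0.97 × 114 = 110.58 now.
Offer 65 < 110.58, so the wife rejects.

Reject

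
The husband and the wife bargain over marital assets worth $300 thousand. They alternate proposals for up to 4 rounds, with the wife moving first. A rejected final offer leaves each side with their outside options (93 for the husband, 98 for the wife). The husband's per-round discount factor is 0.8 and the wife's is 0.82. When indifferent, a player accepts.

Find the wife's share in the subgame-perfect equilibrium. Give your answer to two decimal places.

Solve by backward induction from round 4.
Round 4 (the husband proposes): the wife gets 98 if talks fail, so the husband offers 98 and keeps 202.
Round 3 (the wife proposes): the husband can get 202 next round, worth 0.8 × 202 = 161.6 now; the wife offers that and keeps 138.4.
Round 2 (the husband proposes): the wife can get 138.4 next round, worth 0.82 × 138.4 = 113.488 now, so the husband offers 113.488, keeping 186.512.
Round 1 (the wife proposes): the husband can get 186.512 next round, worth 0.8 × 186.512 = 149.2096 now, so the wife offers 149.2096, keeping 150.7904.

150.79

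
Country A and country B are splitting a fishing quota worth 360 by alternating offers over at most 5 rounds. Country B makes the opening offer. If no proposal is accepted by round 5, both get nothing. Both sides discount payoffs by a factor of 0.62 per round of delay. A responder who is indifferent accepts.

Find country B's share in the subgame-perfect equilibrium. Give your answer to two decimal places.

Round 5 (country B proposes): country A will accept anything ≥ 0, so country B offers 0 and keeps 360.
Round 4 (country A proposes): country B can get 360 next round, worth 0.62 × 360 = 223.2 now; country A offers that and keeps 136.8.
Round 3 (country B proposes): country A can get 136.8 next round, worth 0.62 × 136.8 = 84.816 now. Country B offers 84.816 and keeps 360 − 84.816 = 275.184.
Round 2 (country A proposes): country B can get 275.184 next round, worth 0.62 × 275.184 = 170.61408 now, so country A offers 170.61408, keeping 189.38592.
Round 1 (country B proposes): country A can get 189.38592 next round, worth 0.62 × 189.38592 = 117.4192704 now, so country B offers 117.4192704, keeping 242.5807296.

242.58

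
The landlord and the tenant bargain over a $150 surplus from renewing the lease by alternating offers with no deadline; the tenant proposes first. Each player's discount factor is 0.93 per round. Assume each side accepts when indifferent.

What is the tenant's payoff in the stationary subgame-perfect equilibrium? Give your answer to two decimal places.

77.72

In a stationary SPE each proposer offers the other exactly their discounted continuation value.
If the tenant keeps x when proposing and the landlord keeps y when proposing, then x = 150 − 0.93y and y = 150 − 0.93x.
Solving: x = 150(1 − 0.93) / (1 − 0.93·0.93) = 10.5 / 0.1351 ≈ 77.7202.
The landlord gets 150 − 77.7202 ≈ 72.2798.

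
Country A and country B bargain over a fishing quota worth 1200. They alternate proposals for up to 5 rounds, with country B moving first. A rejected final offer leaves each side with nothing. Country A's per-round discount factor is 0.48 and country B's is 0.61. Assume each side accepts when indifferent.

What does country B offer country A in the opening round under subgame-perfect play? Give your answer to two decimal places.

290.41

Round 5 (country B proposes): rejection yields 0 for country A; country B offers 0 and keeps 1200.
Round 4 (country A proposes): country B can get 1200 next round, worth 0.61 × 1200 = 732 now. Country A offers 732 and keeps 1200 − 732 = 468.
Round 3 (country B proposes): country A can get 468 next round, worth 0.48 × 468 = 224.64 now, so country B offers 224.64, keeping 975.36.
Round 2 (country A proposes): country B can get 975.36 next round, worth 0.61 × 975.36 = 594.9696 now, so country A offers 594.9696, keeping 605.0304.
Round 1 (country B proposes): country A can get 605.0304 next round, worth 0.48 × 605.0304 = 290.414592 now; country B offers that and keeps 909.585408.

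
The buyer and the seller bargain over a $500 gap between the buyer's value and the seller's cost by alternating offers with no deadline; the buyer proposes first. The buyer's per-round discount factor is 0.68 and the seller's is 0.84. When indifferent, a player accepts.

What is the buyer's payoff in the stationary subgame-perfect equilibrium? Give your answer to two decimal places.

186.57

When the buyer proposes, the seller accepts any offer worth at least 0.84 times what the seller would get by proposing next round; and vice versa.
This gives x = 500 − 0.84y and y = 500 − 0.68x, where x and y are each side's share when it proposes.
Hence (1 − 0.84·0.68)x = 500(1 − 0.84), i.e. 0.4288·x = 80.
x ≈ 186.5672; the seller's share is 500 − x ≈ 313.4328.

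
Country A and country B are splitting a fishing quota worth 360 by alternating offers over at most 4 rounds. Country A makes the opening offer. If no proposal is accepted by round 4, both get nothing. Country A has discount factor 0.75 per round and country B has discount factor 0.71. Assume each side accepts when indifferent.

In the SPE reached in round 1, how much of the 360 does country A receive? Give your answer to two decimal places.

159.99

Round 4 (country B proposes): country A will accept anything ≥ 0, so country B offers 0 and keeps 360.
Round 3 (country A proposes): country B can get 360 next round, worth 0.71 × 360 = 255.6 now. Country A offers 255.6 and keeps 360 − 255.6 = 104.4.
Round 2 (country B proposes): country A can get 104.4 next round, worth 0.75 × 104.4 = 78.3 now. Country B offers 78.3 and keeps 360 − 78.3 = 281.7.
Round 1 (country A proposes): country B can get 281.7 next round, worth 0.71 × 281.7 = 200.007 now. Country A offers 200.007 and keeps 360 − 200.007 = 159.993.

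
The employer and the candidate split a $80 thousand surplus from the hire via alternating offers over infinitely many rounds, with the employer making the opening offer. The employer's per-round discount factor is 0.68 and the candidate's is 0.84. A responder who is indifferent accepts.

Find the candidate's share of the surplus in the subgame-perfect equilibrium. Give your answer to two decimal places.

When the employer proposes, the candidate accepts any offer worth at least 0.84 times what the candidate would get by proposing next round; and vice versa.
This gives x = 80 − 0.84y and y = 80 − 0.68x, where x and y are each side's share when it proposes.
Hence (1 − 0.84·0.68)x = 80(1 − 0.84), i.e. 0.4288·x = 12.8.
x ≈ 29.8507; the candidate's share is 80 − x ≈ 50.1493.

50.15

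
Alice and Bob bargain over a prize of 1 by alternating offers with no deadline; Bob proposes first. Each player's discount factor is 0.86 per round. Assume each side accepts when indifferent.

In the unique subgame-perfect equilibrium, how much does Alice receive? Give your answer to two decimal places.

When Bob proposes, Alice accepts any offer worth at least 0.86 times what Alice would get by proposing next round; and vice versa.
This gives x = 1 − 0.86y and y = 1 − 0.86x, where x and y are each side's share when it proposes.
Hence (1 − 0.86·0.86)x = 1(1 − 0.86), i.e. 0.2604·x = 0.14.
x ≈ 0.5376; Alice's share is 1 − x ≈ 0.4624.

0.46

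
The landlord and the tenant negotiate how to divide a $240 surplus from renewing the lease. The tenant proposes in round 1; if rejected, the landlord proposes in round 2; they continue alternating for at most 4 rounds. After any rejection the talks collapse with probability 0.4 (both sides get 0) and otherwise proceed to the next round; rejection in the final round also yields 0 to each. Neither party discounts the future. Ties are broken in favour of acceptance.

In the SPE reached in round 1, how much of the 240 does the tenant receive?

130.56

Round 4 (the landlord proposes): rejection yields 0 for the tenant; the landlord offers 0 and keeps 240.
Round 3 (the tenant proposes): rejecting gives the landlord an expected 0.6 × 240 = 144; the tenant offers that and keeps 96.
Round 2 (the landlord proposes): rejecting gives the tenant an expected 0.6 × 96 = 57.6. The landlord offers 57.6 and keeps 240 − 57.6 = 182.4.
Round 1 (the tenant proposes): rejecting gives the landlord an expected 0.6 × 182.4 = 109.44. The tenant offers 109.44 and keeps 240 − 109.44 = 130.56.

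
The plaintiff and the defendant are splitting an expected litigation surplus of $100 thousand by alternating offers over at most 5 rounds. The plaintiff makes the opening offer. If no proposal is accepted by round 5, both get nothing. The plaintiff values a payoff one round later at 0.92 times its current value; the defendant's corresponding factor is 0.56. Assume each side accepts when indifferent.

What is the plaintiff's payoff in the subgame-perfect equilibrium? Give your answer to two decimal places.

Work backward from the last round.
Round 5 (the plaintiff proposes): the defendant will accept anything ≥ 0, so the plaintiff offers 0 and keeps 100.
Round 4 (the defendant proposes): the plaintiff can get 100 next round, worth 0.92 × 100 = 92 now, so the defendant offers 92, keeping 8.
Round 3 (the plaintiff proposes): the defendant can get 8 next round, worth 0.56 × 8 = 4.48 now. The plaintiff offers 4.48 and keeps 100 − 4.48 = 95.52.
Round 2 (the defendant proposes): the plaintiff can get 95.52 next round, worth 0.92 × 95.52 = 87.8784 now; the defendant offers that and keeps 12.1216.
Round 1 (the plaintiff proposes): the defendant can get 12.1216 next round, worth 0.56 × 12.1216 = 6.788096 now, so the plaintiff offers 6.788096, keeping 93.211904.

93.21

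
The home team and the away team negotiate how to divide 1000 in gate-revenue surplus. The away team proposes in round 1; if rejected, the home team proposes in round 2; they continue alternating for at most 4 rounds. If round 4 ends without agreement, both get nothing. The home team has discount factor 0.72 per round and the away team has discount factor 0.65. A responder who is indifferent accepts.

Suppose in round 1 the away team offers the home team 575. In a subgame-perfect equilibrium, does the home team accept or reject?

Round 4 (the home team proposes): rejection yields 0 for the away team; the home team offers 0 and keeps 1000.
Round 3 (the away team proposes): the home team can get 1000 next round, worth 0.72 × 1000 = 720 now. The away team offers 720 and keeps 1000 − 720 = 280.
Round 2 (the home team proposes): the away team can get 280 next round, worth 0.65 × 280 = 182 now. The home team offers 182 and keeps 1000 − 182 = 818.
So by rejecting in round 1, the home team gets 818 next round, worth 0.72 × 818 = 588.96 now.
Offer 575 < 588.96, so the home team rejects.

Reject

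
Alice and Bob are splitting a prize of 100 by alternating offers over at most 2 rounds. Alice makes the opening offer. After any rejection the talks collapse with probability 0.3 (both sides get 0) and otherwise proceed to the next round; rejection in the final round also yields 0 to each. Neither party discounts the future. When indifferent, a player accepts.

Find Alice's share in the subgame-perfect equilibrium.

30

Round 2 (Bob proposes): Alice will accept anything ≥ 0, so Bob offers 0 and keeps 100.
Round 1 (Alice proposes): rejecting gives Bob an expected 0.7 × 100 = 70; Alice offers that and keeps 30.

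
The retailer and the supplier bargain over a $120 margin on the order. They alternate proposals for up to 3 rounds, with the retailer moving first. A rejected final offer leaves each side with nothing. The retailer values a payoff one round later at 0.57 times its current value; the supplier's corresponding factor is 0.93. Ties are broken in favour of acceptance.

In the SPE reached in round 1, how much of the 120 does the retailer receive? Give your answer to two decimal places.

Round 3 (the retailer proposes): the supplier will accept anything ≥ 0, so the retailer offers 0 and keeps 120.
Round 2 (the supplier proposes): the retailer can get 120 next round, worth 0.57 × 120 = 68.4 now; the supplier offers that and keeps 51.6.
Round 1 (the retailer proposes): the supplier can get 51.6 next round, worth 0.93 × 51.6 = 47.988 now, so the retailer offers 47.988, keeping 72.012.

72.01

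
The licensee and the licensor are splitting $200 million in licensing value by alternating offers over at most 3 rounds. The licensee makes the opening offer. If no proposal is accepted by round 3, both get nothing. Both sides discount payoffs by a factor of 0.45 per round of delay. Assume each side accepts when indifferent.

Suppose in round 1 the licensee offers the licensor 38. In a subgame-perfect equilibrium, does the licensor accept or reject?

Work out the licensor's continuation value if the offer is rejected.
Round 3 (the licensee proposes): rejection yields 0 for the licensor; the licensee offers 0 and keeps 200.
Round 2 (the licensor proposes): the licensee can get 200 next round, worth 0.45 × 200 = 90 now, so the licensor offers 90, keeping 110.
So by rejecting in round 1, the licensor gets 110 next round, worth 0.45 × 110 = 49.5 now.
Offer 38 < 49.5, so the licensor rejects.

Reject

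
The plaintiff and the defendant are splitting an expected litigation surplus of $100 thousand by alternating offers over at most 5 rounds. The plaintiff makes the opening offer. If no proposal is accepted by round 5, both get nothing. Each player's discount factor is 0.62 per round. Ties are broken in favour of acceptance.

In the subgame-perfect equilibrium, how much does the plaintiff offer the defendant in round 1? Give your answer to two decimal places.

32.62

Solve by backward induction from round 5.
Round 5 (the plaintiff proposes): the defendant will accept anything ≥ 0, so the plaintiff offers 0 and keeps 100.
Round 4 (the defendant proposes): the plaintiff can get 100 next round, worth 0.62 × 100 = 62 now; the defendant offers that and keeps 38.
Round 3 (the plaintiff proposes): the defendant can get 38 next round, worth 0.62 × 38 = 23.56 now. The plaintiff offers 23.56 and keeps 100 − 23.56 = 76.44.
Round 2 (the defendant proposes): the plaintiff can get 76.44 next round, worth 0.62 × 76.44 = 47.3928 now; the defendant offers that and keeps 52.6072.
Round 1 (the plaintiff proposes): the defendant can get 52.6072 next round, worth 0.62 × 52.6072 = 32.616464 now; the plaintiff offers that and keeps 67.383536.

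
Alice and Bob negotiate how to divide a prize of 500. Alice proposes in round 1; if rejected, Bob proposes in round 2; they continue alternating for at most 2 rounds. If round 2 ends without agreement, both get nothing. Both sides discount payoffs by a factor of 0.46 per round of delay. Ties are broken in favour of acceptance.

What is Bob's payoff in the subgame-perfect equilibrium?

Solve by backward induction from round 2.
Round 2 (Bob proposes): Alice will accept anything ≥ 0, so Bob offers 0 and keeps 500.
Round 1 (Alice proposes): Bob can get 500 next round, worth 0.46 × 500 = 230 now. Alice offers 230 and keeps 500 − 230 = 270.

230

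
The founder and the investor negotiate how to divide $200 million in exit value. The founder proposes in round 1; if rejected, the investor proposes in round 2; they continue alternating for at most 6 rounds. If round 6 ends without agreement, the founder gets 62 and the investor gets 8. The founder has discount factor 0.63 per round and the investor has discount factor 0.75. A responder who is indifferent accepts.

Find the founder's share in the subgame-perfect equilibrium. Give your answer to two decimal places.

By backward induction:
Round 6 (the investor proposes): the founder gets 62 if talks fail, so the investor offers 62 and keeps 138.
Round 5 (the founder proposes): the investor can get 138 next round, worth 0.75 × 138 = 103.5 now. The founder offers 103.5 and keeps 200 − 103.5 = 96.5.
Round 4 (the investor proposes): the founder can get 96.5 next round, worth 0.63 × 96.5 = 60.795 now, so the investor offers 60.795, keeping 139.205.
Round 3 (the founder proposes): the investor can get 139.205 next round, worth 0.75 × 139.205 = 104.40375 now, so the founder offers 104.40375, keeping 95.59625.
Round 2 (the investor proposes): the founder can get 95.59625 next round, worth 0.63 × 95.59625 = 60.2256375 now. The investor offers 60.2256375 and keeps 200 − 60.2256375 = 139.7743625.
Round 1 (the founder proposes): the investor can get 139.7743625 next round, worth 0.75 × 139.7743625 = 104.830771875 now. The founder offers 104.830771875 and keeps 200 − 104.830771875 = 95.169228125.

95.17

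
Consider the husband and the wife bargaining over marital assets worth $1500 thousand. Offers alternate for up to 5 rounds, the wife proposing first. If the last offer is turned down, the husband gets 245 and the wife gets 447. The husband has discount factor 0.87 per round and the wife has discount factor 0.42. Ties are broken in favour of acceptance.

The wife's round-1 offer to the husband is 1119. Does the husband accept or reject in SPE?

Round 5 (the wife proposes): the husband gets 245 if talks fail, so the wife offers 245 and keeps 1255.
Round 4 (the husband proposes): the wife can get 1255 next round, worth 0.42 × 1255 = 527.1 now. The husband offers 527.1 and keeps 1500 − 527.1 = 972.9.
Round 3 (the wife proposes): the husband can get 972.9 next round, worth 0.87 × 972.9 = 846.423 now; the wife offers that and keeps 653.577.
Round 2 (the husband proposes): the wife can get 653.577 next round, worth 0.42 × 653.577 = 274.50234 now, so the husband offers 274.50234, keeping 1225.49766.
So by rejecting in round 1, the husband gets 1225.49766 next round, worth 0.87 × 1225.49766 = 1066.1829642 now.
Offer 1119 ≥ 1066.1829642, so the husband accepts.

Accept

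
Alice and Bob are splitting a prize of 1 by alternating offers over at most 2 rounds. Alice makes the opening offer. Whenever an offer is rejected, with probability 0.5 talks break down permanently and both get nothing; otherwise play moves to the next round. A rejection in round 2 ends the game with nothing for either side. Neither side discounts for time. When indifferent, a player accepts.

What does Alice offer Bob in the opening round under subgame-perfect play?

0.5

Round 2 (Bob proposes): Alice will accept anything ≥ 0, so Bob offers 0 and keeps 1.
Round 1 (Alice proposes): rejecting gives Bob an expected 0.5 × 1 = 0.5. Alice offers 0.5 and keeps 1 − 0.5 = 0.5.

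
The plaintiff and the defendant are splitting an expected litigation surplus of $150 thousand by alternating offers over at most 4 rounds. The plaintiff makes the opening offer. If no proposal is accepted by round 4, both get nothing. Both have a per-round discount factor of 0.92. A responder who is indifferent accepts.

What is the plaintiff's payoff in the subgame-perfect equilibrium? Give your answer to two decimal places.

Round 4 (the defendant proposes): rejection yields 0 for the plaintiff; the defendant offers 0 and keeps 150.
Round 3 (the plaintiff proposes): the defendant can get 150 next round, worth 0.92 × 150 = 138 now. The plaintiff offers 138 and keeps 150 − 138 = 12.
Round 2 (the defendant proposes): the plaintiff can get 12 next round, worth 0.92 × 12 = 11.04 now; the defendant offers that and keeps 138.96.
Round 1 (the plaintiff proposes): the defendant can get 138.96 next round, worth 0.92 × 138.96 = 127.8432 now, so the plaintiff offers 127.8432, keeping 22.1568.

22.16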